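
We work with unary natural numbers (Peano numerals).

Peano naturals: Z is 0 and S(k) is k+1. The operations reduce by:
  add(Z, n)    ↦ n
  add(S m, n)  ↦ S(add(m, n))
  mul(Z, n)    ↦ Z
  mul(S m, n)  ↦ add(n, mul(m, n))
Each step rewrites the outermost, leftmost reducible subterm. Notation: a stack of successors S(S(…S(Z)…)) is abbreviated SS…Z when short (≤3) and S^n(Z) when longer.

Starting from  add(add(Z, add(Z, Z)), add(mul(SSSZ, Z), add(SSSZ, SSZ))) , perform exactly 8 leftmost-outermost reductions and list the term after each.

  start: add(add(Z, add(Z, Z)), add(mul(SSSZ, Z), add(SSSZ, SSZ)))
  →1  add(add(Z, Z), add(mul(SSSZ, Z), add(SSSZ, SSZ)))
  →2  add(Z, add(mul(SSSZ, Z), add(SSSZ, SSZ)))
  →3  add(mul(SSSZ, Z), add(SSSZ, SSZ))
  →4  add(add(Z, mul(SSZ, Z)), add(SSSZ, SSZ))
  →5  add(mul(SSZ, Z), add(SSSZ, SSZ))
  →6  add(add(Z, mul(SZ, Z)), add(SSSZ, SSZ))
  →7  add(mul(SZ, Z), add(SSSZ, SSZ))
  →8  add(add(Z, mul(Z, Z)), add(SSSZ, SSZ))

Answer: after 8 steps: add(add(Z, mul(Z, Z)), add(SSSZ, SSZ))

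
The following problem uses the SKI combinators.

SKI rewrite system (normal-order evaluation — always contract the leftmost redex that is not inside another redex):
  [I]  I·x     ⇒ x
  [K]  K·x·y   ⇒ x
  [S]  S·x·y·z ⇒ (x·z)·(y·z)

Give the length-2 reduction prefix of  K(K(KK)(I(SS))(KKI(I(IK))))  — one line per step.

Answer: after 2 steps: KK

Reduction:
  start: K(K(KK)(I(SS))(KKI(I(IK))))
  →1  K(KK(KKI(I(IK))))
  →2  KK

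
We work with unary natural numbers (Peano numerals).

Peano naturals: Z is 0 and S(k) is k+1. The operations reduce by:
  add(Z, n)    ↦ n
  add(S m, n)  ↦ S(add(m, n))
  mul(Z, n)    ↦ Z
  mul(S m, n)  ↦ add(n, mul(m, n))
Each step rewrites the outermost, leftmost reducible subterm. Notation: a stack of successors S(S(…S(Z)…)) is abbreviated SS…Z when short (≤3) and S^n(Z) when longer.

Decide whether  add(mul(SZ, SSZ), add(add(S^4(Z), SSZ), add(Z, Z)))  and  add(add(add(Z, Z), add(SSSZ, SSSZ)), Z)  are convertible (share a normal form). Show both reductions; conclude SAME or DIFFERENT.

Term A:
  start: add(mul(SZ, SSZ), add(add(S^4(Z), SSZ), add(Z, Z)))
  →1  add(add(SSZ, mul(Z, SSZ)), add(add(S^4(Z), SSZ), add(Z, Z)))
  →2  add(S(add(SZ, mul(Z, SSZ))), add(add(S^4(Z), SSZ), add(Z, Z)))
  →3  S(add(add(SZ, mul(Z, SSZ)), add(add(S^4(Z), SSZ), add(Z, Z))))
  →4  S(add(S(add(Z, mul(Z, SSZ))), add(add(S^4(Z), SSZ), add(Z, Z))))
  →5  S(S(add(add(Z, mul(Z, SSZ)), add(add(S^4(Z), SSZ), add(Z, Z)))))
  →6  S(S(add(mul(Z, SSZ), add(add(S^4(Z), SSZ), add(Z, Z)))))
  →7  S(S(add(Z, add(add(S^4(Z), SSZ), add(Z, Z)))))
  →8  S(S(add(add(S^4(Z), SSZ), add(Z, Z))))
  →9  S(S(add(S(add(SSSZ, SSZ)), add(Z, Z))))
  →10  S(S(S(add(add(SSSZ, SSZ), add(Z, Z)))))
  →11  S(S(S(add(S(add(SSZ, SSZ)), add(Z, Z)))))
  →12  S(S(S(S(add(add(SSZ, SSZ), add(Z, Z))))))
  →13  S(S(S(S(add(S(add(SZ, SSZ)), add(Z, Z))))))
  →14  S(S(S(S(S(add(add(SZ, SSZ), add(Z, Z)))))))
  →15  S(S(S(S(S(add(S(add(Z, SSZ)), add(Z, Z)))))))
  →16  S(S(S(S(S(S(add(add(Z, SSZ), add(Z, Z))))))))
  →17  S(S(S(S(S(S(add(SSZ, add(Z, Z))))))))
  →18  S(S(S(S(S(S(S(add(SZ, add(Z, Z)))))))))
  →19  S(S(S(S(S(S(S(S(add(Z, add(Z, Z))))))))))
  →20  S(S(S(S(S(S(S(S(add(Z, Z)))))))))
  →21  S^8(Z)

Term B:
  start: add(add(add(Z, Z), add(SSSZ, SSSZ)), Z)
  →1  add(add(Z, add(SSSZ, SSSZ)), Z)
  →2  add(add(SSSZ, SSSZ), Z)
  →3  add(S(add(SSZ, SSSZ)), Z)
  →4  S(add(add(SSZ, SSSZ), Z))
  →5  S(add(S(add(SZ, SSSZ)), Z))
  →6  S(S(add(add(SZ, SSSZ), Z)))
  →7  S(S(add(S(add(Z, SSSZ)), Z)))
  →8  S(S(S(add(add(Z, SSSZ), Z))))
  →9  S(S(S(add(SSSZ, Z))))
  →10  S(S(S(S(add(SSZ, Z)))))
  →11  S(S(S(S(S(add(SZ, Z))))))
  →12  S(S(S(S(S(S(add(Z, Z)))))))
  →13  S^6(Z)

Answer: DIFFERENT — A ⇓ S^8(Z), B ⇓ S^6(Z)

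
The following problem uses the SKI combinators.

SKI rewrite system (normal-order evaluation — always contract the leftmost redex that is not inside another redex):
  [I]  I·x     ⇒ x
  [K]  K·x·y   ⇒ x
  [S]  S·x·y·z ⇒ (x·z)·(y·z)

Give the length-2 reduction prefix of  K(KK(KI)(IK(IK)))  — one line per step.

  start: K(KK(KI)(IK(IK)))
  [1] K(K(IK(IK)))
  [2] K(K(K(IK)))

Answer: after 2 steps: K(K(K(IK)))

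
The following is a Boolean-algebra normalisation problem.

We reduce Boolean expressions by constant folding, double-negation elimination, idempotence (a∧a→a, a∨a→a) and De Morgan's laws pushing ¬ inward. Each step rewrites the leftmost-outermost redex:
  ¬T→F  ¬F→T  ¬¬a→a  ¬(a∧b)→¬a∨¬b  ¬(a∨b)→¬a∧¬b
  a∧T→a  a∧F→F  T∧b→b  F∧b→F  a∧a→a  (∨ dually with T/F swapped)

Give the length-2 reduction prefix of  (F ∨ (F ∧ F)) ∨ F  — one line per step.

  start: (F ∨ (F ∧ F)) ∨ F
  step 1: F ∨ (F ∧ F)
  step 2: F ∧ F

Answer: after 2 steps: F ∧ F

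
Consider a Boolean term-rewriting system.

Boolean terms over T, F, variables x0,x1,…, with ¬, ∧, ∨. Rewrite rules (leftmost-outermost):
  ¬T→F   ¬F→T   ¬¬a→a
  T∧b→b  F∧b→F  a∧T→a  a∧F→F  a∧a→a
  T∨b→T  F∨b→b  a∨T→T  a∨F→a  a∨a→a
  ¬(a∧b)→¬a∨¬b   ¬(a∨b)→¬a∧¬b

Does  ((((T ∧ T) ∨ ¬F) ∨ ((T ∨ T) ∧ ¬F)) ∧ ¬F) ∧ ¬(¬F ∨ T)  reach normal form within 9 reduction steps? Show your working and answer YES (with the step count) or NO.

Answer: YES — reaches normal form F in 9 ≤ 9 steps

Reduction:
  start: ((((T ∧ T) ∨ ¬F) ∨ ((T ∨ T) ∧ ¬F)) ∧ ¬F) ∧ ¬(¬F ∨ T)
  [1] (((T ∨ ¬F) ∨ ((T ∨ T) ∧ ¬F)) ∧ ¬F) ∧ ¬(¬F ∨ T)
  [2] ((T ∨ ((T ∨ T) ∧ ¬F)) ∧ ¬F) ∧ ¬(¬F ∨ T)
  [3] (T ∧ ¬F) ∧ ¬(¬F ∨ T)
  [4] ¬F ∧ ¬(¬F ∨ T)
  [5] T ∧ ¬(¬F ∨ T)
  [6] ¬(¬F ∨ T)
  [7] ¬¬F ∧ ¬T
  [8] F ∧ ¬T
  [9] F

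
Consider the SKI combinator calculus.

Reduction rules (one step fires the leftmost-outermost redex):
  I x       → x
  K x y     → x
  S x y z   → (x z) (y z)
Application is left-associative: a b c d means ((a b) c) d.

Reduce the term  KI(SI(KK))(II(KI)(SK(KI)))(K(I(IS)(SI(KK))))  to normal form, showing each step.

Answer: normal form = K(S(SI(KK)))  (in 8 steps)

Working:
  start: KI(SI(KK))(II(KI)(SK(KI)))(K(I(IS)(SI(KK))))
  step 1: I(II(KI)(SK(KI)))(K(I(IS)(SI(KK))))
  step 2: II(KI)(SK(KI))(K(I(IS)(SI(KK))))
  step 3: I(KI)(SK(KI))(K(I(IS)(SI(KK))))
  step 4: KI(SK(KI))(K(I(IS)(SI(KK))))
  step 5: I(K(I(IS)(SI(KK))))
  step 6: K(I(IS)(SI(KK)))
  step 7: K(IS(SI(KK)))
  step 8: K(S(SI(KK)))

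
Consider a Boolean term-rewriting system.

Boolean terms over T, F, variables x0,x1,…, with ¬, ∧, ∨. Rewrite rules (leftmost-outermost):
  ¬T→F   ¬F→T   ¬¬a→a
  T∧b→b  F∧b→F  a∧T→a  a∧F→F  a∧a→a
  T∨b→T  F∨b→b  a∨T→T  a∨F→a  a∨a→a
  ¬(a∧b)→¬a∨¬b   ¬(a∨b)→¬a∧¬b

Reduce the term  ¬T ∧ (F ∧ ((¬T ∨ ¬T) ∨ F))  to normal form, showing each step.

Answer: normal form = F  (in 2 steps)

Derivation:
  start: ¬T ∧ (F ∧ ((¬T ∨ ¬T) ∨ F))
  [1] F ∧ (F ∧ ((¬T ∨ ¬T) ∨ F))
  [2] F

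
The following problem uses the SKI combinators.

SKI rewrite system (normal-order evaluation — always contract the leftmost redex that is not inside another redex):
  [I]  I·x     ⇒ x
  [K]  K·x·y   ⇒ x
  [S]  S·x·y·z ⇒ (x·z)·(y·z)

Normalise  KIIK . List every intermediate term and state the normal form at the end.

Answer: normal form = K  (in 2 steps)

Working:
  start: KIIK
  [1] IK
  [2] K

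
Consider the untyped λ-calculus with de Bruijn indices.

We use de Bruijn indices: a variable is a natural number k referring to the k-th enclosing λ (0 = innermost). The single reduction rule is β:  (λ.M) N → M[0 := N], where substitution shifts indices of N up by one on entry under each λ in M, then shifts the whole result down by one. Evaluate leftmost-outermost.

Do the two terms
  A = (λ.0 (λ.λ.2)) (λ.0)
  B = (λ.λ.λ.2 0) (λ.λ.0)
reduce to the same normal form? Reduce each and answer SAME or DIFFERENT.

Answer: SAME — A ⇓ λ.λ.λ.0, B ⇓ λ.λ.λ.0

Working:
Term A:
  start: (λ.0 (λ.λ.2)) (λ.0)
  [1] (λ.0) (λ.λ.λ.0)
  [2] λ.λ.λ.0

Term B:
  start: (λ.λ.λ.2 0) (λ.λ.0)
  [1] λ.λ.(λ.λ.0) 0
  [2] λ.λ.λ.0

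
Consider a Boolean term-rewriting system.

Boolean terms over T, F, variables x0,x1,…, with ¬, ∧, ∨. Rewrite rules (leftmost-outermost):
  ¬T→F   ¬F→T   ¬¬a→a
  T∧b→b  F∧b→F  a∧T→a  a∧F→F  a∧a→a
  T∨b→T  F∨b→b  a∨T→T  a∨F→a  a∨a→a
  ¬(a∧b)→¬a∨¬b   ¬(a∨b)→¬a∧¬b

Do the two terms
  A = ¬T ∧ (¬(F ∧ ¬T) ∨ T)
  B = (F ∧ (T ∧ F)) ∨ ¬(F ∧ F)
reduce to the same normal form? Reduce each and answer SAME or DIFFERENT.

Answer: DIFFERENT — A ⇓ F, B ⇓ T

Derivation:
Term A:
  start: ¬T ∧ (¬(F ∧ ¬T) ∨ T)
  step 1: F ∧ (¬(F ∧ ¬T) ∨ T)
  step 2: F

Term B:
  start: (F ∧ (T ∧ F)) ∨ ¬(F ∧ F)
  step 1: F ∨ ¬(F ∧ F)
  step 2: ¬(F ∧ F)
  step 3: ¬F ∨ ¬F
  step 4: ¬F
  step 5: T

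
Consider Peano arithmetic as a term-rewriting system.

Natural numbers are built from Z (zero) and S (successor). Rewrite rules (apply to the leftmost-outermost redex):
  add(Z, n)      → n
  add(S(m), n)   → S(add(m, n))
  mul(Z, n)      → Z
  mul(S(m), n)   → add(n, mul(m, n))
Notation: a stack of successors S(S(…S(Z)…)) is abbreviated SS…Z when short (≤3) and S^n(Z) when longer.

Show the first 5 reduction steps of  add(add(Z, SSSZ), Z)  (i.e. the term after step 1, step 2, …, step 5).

  start: add(add(Z, SSSZ), Z)
  step 1: add(SSSZ, Z)
  step 2: S(add(SSZ, Z))
  step 3: S(S(add(SZ, Z)))
  step 4: S(S(S(add(Z, Z))))
  step 5: SSSZ

Answer: after 5 steps: SSSZ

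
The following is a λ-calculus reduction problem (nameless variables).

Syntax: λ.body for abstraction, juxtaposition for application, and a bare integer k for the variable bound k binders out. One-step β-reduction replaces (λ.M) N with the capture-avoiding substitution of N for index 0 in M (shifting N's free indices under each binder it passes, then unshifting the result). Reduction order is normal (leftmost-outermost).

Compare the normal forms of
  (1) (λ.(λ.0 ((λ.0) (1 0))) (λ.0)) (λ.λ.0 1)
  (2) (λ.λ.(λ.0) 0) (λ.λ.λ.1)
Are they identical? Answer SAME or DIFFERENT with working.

Term A:
  start: (λ.(λ.0 ((λ.0) (1 0))) (λ.0)) (λ.λ.0 1)
  step 1: (λ.0 ((λ.0) ((λ.λ.0 1) 0))) (λ.0)
  step 2: (λ.0) ((λ.0) ((λ.λ.0 1) (λ.0)))
  step 3: (λ.0) ((λ.λ.0 1) (λ.0))
  step 4: (λ.λ.0 1) (λ.0)
  step 5: λ.0 (λ.0)

Term B:
  start: (λ.λ.(λ.0) 0) (λ.λ.λ.1)
  step 1: λ.(λ.0) 0
  step 2: λ.0

Answer: DIFFERENT — A ⇓ λ.0 (λ.0), B ⇓ λ.0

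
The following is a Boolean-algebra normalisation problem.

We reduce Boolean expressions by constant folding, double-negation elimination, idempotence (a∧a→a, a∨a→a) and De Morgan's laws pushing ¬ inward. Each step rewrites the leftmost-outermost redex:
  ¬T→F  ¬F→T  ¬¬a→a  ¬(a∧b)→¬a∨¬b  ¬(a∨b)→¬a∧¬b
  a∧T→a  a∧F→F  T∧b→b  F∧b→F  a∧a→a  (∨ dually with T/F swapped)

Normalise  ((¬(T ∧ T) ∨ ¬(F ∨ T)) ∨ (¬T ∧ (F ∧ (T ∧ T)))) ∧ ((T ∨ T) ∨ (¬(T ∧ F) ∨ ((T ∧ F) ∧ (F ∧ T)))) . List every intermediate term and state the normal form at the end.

Answer: normal form = F  (in 12 steps)

Derivation:
  start: ((¬(T ∧ T) ∨ ¬(F ∨ T)) ∨ (¬T ∧ (F ∧ (T ∧ T)))) ∧ ((T ∨ T) ∨ (¬(T ∧ F) ∨ ((T ∧ F) ∧ (F ∧ T))))
  →1  (((¬T ∨ ¬T) ∨ ¬(F ∨ T)) ∨ (¬T ∧ (F ∧ (T ∧ T)))) ∧ ((T ∨ T) ∨ (¬(T ∧ F) ∨ ((T ∧ F) ∧ (F ∧ T))))
  →2  ((¬T ∨ ¬(F ∨ T)) ∨ (¬T ∧ (F ∧ (T ∧ T)))) ∧ ((T ∨ T) ∨ (¬(T ∧ F) ∨ ((T ∧ F) ∧ (F ∧ T))))
  →3  ((F ∨ ¬(F ∨ T)) ∨ (¬T ∧ (F ∧ (T ∧ T)))) ∧ ((T ∨ T) ∨ (¬(T ∧ F) ∨ ((T ∧ F) ∧ (F ∧ T))))
  →4  (¬(F ∨ T) ∨ (¬T ∧ (F ∧ (T ∧ T)))) ∧ ((T ∨ T) ∨ (¬(T ∧ F) ∨ ((T ∧ F) ∧ (F ∧ T))))
  →5  ((¬F ∧ ¬T) ∨ (¬T ∧ (F ∧ (T ∧ T)))) ∧ ((T ∨ T) ∨ (¬(T ∧ F) ∨ ((T ∧ F) ∧ (F ∧ T))))
  →6  ((T ∧ ¬T) ∨ (¬T ∧ (F ∧ (T ∧ T)))) ∧ ((T ∨ T) ∨ (¬(T ∧ F) ∨ ((T ∧ F) ∧ (F ∧ T))))
  →7  (¬T ∨ (¬T ∧ (F ∧ (T ∧ T)))) ∧ ((T ∨ T) ∨ (¬(T ∧ F) ∨ ((T ∧ F) ∧ (F ∧ T))))
  →8  (F ∨ (¬T ∧ (F ∧ (T ∧ T)))) ∧ ((T ∨ T) ∨ (¬(T ∧ F) ∨ ((T ∧ F) ∧ (F ∧ T))))
  →9  (¬T ∧ (F ∧ (T ∧ T))) ∧ ((T ∨ T) ∨ (¬(T ∧ F) ∨ ((T ∧ F) ∧ (F ∧ T))))
  →10  (F ∧ (F ∧ (T ∧ T))) ∧ ((T ∨ T) ∨ (¬(T ∧ F) ∨ ((T ∧ F) ∧ (F ∧ T))))
  →11  F ∧ ((T ∨ T) ∨ (¬(T ∧ F) ∨ ((T ∧ F) ∧ (F ∧ T))))
  →12  F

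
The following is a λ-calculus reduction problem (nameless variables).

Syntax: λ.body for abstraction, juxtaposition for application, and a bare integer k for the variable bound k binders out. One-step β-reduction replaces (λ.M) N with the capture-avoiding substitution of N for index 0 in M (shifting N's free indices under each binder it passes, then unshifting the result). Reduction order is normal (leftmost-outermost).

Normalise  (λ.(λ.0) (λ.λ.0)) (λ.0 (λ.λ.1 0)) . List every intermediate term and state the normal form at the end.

Answer: normal form = λ.λ.0  (in 2 steps)

Working:
  start: (λ.(λ.0) (λ.λ.0)) (λ.0 (λ.λ.1 0))
  [1] (λ.0) (λ.λ.0)
  [2] λ.λ.0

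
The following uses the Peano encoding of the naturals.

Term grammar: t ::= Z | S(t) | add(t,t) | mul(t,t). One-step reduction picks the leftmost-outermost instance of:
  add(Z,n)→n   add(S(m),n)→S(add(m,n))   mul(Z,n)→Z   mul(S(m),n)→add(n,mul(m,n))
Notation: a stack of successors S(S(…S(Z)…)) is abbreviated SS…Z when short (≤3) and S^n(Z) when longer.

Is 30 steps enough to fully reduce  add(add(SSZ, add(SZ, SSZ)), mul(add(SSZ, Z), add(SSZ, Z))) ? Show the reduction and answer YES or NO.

  start: add(add(SSZ, add(SZ, SSZ)), mul(add(SSZ, Z), add(SSZ, Z)))
  [1] add(S(add(SZ, add(SZ, SSZ))), mul(add(SSZ, Z), add(SSZ, Z)))
  [2] S(add(add(SZ, add(SZ, SSZ)), mul(add(SSZ, Z), add(SSZ, Z))))
  [3] S(add(S(add(Z, add(SZ, SSZ))), mul(add(SSZ, Z), add(SSZ, Z))))
  [4] S(S(add(add(Z, add(SZ, SSZ)), mul(add(SSZ, Z), add(SSZ, Z)))))
  [5] S(S(add(add(SZ, SSZ), mul(add(SSZ, Z), add(SSZ, Z)))))
  [6] S(S(add(S(add(Z, SSZ)), mul(add(SSZ, Z), add(SSZ, Z)))))
  [7] S(S(S(add(add(Z, SSZ), mul(add(SSZ, Z), add(SSZ, Z))))))
  [8] S(S(S(add(SSZ, mul(add(SSZ, Z), add(SSZ, Z))))))
  [9] S(S(S(S(add(SZ, mul(add(SSZ, Z), add(SSZ, Z)))))))
  [10] S(S(S(S(S(add(Z, mul(add(SSZ, Z), add(SSZ, Z))))))))
  [11] S(S(S(S(S(mul(add(SSZ, Z), add(SSZ, Z)))))))
  [12] S(S(S(S(S(mul(S(add(SZ, Z)), add(SSZ, Z)))))))
  [13] S(S(S(S(S(add(add(SSZ, Z), mul(add(SZ, Z), add(SSZ, Z))))))))
  [14] S(S(S(S(S(add(S(add(SZ, Z)), mul(add(SZ, Z), add(SSZ, Z))))))))
  [15] S(S(S(S(S(S(add(add(SZ, Z), mul(add(SZ, Z), add(SSZ, Z)))))))))
  [16] S(S(S(S(S(S(add(S(add(Z, Z)), mul(add(SZ, Z), add(SSZ, Z)))))))))
  [17] S(S(S(S(S(S(S(add(add(Z, Z), mul(add(SZ, Z), add(SSZ, Z))))))))))
  [18] S(S(S(S(S(S(S(add(Z, mul(add(SZ, Z), add(SSZ, Z))))))))))
  [19] S(S(S(S(S(S(S(mul(add(SZ, Z), add(SSZ, Z)))))))))
  [20] S(S(S(S(S(S(S(mul(S(add(Z, Z)), add(SSZ, Z)))))))))
  [21] S(S(S(S(S(S(S(add(add(SSZ, Z), mul(add(Z, Z), add(SSZ, Z))))))))))
  [22] S(S(S(S(S(S(S(add(S(add(SZ, Z)), mul(add(Z, Z), add(SSZ, Z))))))))))
  [23] S(S(S(S(S(S(S(S(add(add(SZ, Z), mul(add(Z, Z), add(SSZ, Z)))))))))))
  [24] S(S(S(S(S(S(S(S(add(S(add(Z, Z)), mul(add(Z, Z), add(SSZ, Z)))))))))))
  [25] S(S(S(S(S(S(S(S(S(add(add(Z, Z), mul(add(Z, Z), add(SSZ, Z))))))))))))
  [26] S(S(S(S(S(S(S(S(S(add(Z, mul(add(Z, Z), add(SSZ, Z))))))))))))
  [27] S(S(S(S(S(S(S(S(S(mul(add(Z, Z), add(SSZ, Z)))))))))))
  [28] S(S(S(S(S(S(S(S(S(mul(Z, add(SSZ, Z)))))))))))
  [29] S^9(Z)

Answer: YES — reaches normal form S^9(Z) in 29 ≤ 30 steps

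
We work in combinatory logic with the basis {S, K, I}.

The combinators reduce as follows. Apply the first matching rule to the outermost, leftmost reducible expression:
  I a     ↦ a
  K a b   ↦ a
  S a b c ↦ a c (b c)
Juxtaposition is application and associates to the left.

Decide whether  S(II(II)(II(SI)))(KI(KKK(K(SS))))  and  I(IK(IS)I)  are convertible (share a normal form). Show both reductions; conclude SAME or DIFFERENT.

Term A:
  start: S(II(II)(II(SI)))(KI(KKK(K(SS))))
  [1] S(I(II)(II(SI)))(KI(KKK(K(SS))))
  [2] S(II(II(SI)))(KI(KKK(K(SS))))
  [3] S(I(II(SI)))(KI(KKK(K(SS))))
  [4] S(II(SI))(KI(KKK(K(SS))))
  [5] S(I(SI))(KI(KKK(K(SS))))
  [6] S(SI)(KI(KKK(K(SS))))
  [7] S(SI)I

Term B:
  start: I(IK(IS)I)
  [1] IK(IS)I
  [2] K(IS)I
  [3] IS
  [4] S

Answer: DIFFERENT — A ⇓ S(SI)I, B ⇓ S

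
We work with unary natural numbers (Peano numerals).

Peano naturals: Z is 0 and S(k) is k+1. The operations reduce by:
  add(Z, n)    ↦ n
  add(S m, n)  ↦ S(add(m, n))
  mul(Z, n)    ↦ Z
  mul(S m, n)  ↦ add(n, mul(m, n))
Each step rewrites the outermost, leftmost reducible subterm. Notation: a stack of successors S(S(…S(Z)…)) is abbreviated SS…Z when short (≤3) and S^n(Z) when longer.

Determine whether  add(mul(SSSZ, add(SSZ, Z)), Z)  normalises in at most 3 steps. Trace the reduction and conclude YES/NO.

  start: add(mul(SSSZ, add(SSZ, Z)), Z)
  →1  add(add(add(SSZ, Z), mul(SSZ, add(SSZ, Z))), Z)
  →2  add(add(S(add(SZ, Z)), mul(SSZ, add(SSZ, Z))), Z)
  →3  add(S(add(add(SZ, Z), mul(SSZ, add(SSZ, Z)))), Z)

Answer: NO — after 3 steps the term is add(S(add(add(SZ, Z), mul(SSZ, add(SSZ, Z)))), Z), not yet normal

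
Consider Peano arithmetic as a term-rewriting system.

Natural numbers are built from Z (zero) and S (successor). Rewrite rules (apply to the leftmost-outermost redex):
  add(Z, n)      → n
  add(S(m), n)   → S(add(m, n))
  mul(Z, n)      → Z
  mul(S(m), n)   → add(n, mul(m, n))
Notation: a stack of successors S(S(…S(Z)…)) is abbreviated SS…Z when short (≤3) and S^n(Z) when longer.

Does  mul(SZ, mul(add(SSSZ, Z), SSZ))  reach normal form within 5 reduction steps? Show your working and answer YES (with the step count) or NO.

Answer: NO — after 5 steps the term is S(add(add(SZ, mul(add(SSZ, Z), SSZ)), mul(Z, mul(add(SSSZ, Z), SSZ)))), not yet normal

Working:
  start: mul(SZ, mul(add(SSSZ, Z), SSZ))
  [1] add(mul(add(SSSZ, Z), SSZ), mul(Z, mul(add(SSSZ, Z), SSZ)))
  [2] add(mul(S(add(SSZ, Z)), SSZ), mul(Z, mul(add(SSSZ, Z), SSZ)))
  [3] add(add(SSZ, mul(add(SSZ, Z), SSZ)), mul(Z, mul(add(SSSZ, Z), SSZ)))
  [4] add(S(add(SZ, mul(add(SSZ, Z), SSZ))), mul(Z, mul(add(SSSZ, Z), SSZ)))
  [5] S(add(add(SZ, mul(add(SSZ, Z), SSZ)), mul(Z, mul(add(SSSZ, Z), SSZ))))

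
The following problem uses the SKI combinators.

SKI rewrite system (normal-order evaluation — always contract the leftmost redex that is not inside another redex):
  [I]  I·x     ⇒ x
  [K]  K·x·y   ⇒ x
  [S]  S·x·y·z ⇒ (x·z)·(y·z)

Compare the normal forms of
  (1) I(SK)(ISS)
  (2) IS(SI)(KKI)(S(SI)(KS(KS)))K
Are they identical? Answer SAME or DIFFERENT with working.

Answer: DIFFERENT — A ⇓ SK(SS), B ⇓ SK(K(SK))

Derivation:
Term A:
  start: I(SK)(ISS)
  →1  SK(ISS)
  →2  SK(SS)

Term B:
  start: IS(SI)(KKI)(S(SI)(KS(KS)))K
  →1  S(SI)(KKI)(S(SI)(KS(KS)))K
  →2  SI(S(SI)(KS(KS)))(KKI(S(SI)(KS(KS))))K
  →3  I(KKI(S(SI)(KS(KS))))(S(SI)(KS(KS))(KKI(S(SI)(KS(KS)))))K
  →4  KKI(S(SI)(KS(KS)))(S(SI)(KS(KS))(KKI(S(SI)(KS(KS)))))K
  →5  K(S(SI)(KS(KS)))(S(SI)(KS(KS))(KKI(S(SI)(KS(KS)))))K
  →6  S(SI)(KS(KS))K
  →7  SIK(KS(KS)K)
  →8  I(KS(KS)K)(K(KS(KS)K))
  →9  KS(KS)K(K(KS(KS)K))
  →10  SK(K(KS(KS)K))
  →11  SK(K(SK))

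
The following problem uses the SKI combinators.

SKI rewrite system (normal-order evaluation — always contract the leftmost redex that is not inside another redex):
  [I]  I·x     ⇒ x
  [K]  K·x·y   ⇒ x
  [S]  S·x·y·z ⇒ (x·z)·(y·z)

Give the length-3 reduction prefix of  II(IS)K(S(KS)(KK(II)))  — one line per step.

  start: II(IS)K(S(KS)(KK(II)))
  [1] I(IS)K(S(KS)(KK(II)))
  [2] ISK(S(KS)(KK(II)))
  [3] SK(S(KS)(KK(II)))

Answer: after 3 steps: SK(S(KS)(KK(II)))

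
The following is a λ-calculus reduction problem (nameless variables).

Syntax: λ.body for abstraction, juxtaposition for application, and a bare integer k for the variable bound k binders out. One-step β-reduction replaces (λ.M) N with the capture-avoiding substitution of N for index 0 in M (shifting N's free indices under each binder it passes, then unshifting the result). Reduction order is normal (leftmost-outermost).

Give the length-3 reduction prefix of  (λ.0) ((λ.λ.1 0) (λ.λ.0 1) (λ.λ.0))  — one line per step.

Answer: after 3 steps: (λ.λ.0 1) (λ.λ.0)

Reduction:
  start: (λ.0) ((λ.λ.1 0) (λ.λ.0 1) (λ.λ.0))
  →1  (λ.λ.1 0) (λ.λ.0 1) (λ.λ.0)
  →2  (λ.(λ.λ.0 1) 0) (λ.λ.0)
  →3  (λ.λ.0 1) (λ.λ.0)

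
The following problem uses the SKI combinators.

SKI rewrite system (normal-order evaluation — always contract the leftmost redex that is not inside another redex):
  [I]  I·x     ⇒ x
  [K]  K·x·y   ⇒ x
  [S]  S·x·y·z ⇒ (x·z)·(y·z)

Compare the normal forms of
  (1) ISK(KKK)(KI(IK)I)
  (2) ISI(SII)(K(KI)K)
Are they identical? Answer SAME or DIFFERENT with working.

Term A:
  start: ISK(KKK)(KI(IK)I)
  [1] SK(KKK)(KI(IK)I)
  [2] K(KI(IK)I)(KKK(KI(IK)I))
  [3] KI(IK)I
  [4] II
  [5] I

Term B:
  start: ISI(SII)(K(KI)K)
  [1] SI(SII)(K(KI)K)
  [2] I(K(KI)K)(SII(K(KI)K))
  [3] K(KI)K(SII(K(KI)K))
  [4] KI(SII(K(KI)K))
  [5] I

Answer: SAME — A ⇓ I, B ⇓ I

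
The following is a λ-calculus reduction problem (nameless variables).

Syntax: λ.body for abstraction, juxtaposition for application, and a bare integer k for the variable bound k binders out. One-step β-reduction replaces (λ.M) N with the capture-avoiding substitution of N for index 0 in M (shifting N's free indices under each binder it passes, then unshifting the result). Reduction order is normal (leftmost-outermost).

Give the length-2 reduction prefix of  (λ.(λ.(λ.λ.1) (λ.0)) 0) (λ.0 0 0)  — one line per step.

Answer: after 2 steps: (λ.λ.1) (λ.0)

Working:
  start: (λ.(λ.(λ.λ.1) (λ.0)) 0) (λ.0 0 0)
  [1] (λ.(λ.λ.1) (λ.0)) (λ.0 0 0)
  [2] (λ.λ.1) (λ.0)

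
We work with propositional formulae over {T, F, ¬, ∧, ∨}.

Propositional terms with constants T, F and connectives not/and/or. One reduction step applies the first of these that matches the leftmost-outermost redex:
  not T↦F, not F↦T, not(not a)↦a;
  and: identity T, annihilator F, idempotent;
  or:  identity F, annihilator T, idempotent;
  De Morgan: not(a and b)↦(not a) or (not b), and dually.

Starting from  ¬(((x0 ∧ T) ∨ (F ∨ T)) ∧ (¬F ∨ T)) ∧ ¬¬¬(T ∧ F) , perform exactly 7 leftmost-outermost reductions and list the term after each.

Answer: after 7 steps: ((¬x0 ∧ (T ∧ ¬T)) ∨ ¬(¬F ∨ T)) ∧ ¬¬¬(T ∧ F)

Derivation:
  start: ¬(((x0 ∧ T) ∨ (F ∨ T)) ∧ (¬F ∨ T)) ∧ ¬¬¬(T ∧ F)
  step 1: (¬((x0 ∧ T) ∨ (F ∨ T)) ∨ ¬(¬F ∨ T)) ∧ ¬¬¬(T ∧ F)
  step 2: ((¬(x0 ∧ T) ∧ ¬(F ∨ T)) ∨ ¬(¬F ∨ T)) ∧ ¬¬¬(T ∧ F)
  step 3: (((¬x0 ∨ ¬T) ∧ ¬(F ∨ T)) ∨ ¬(¬F ∨ T)) ∧ ¬¬¬(T ∧ F)
  step 4: (((¬x0 ∨ F) ∧ ¬(F ∨ T)) ∨ ¬(¬F ∨ T)) ∧ ¬¬¬(T ∧ F)
  step 5: ((¬x0 ∧ ¬(F ∨ T)) ∨ ¬(¬F ∨ T)) ∧ ¬¬¬(T ∧ F)
  step 6: ((¬x0 ∧ (¬F ∧ ¬T)) ∨ ¬(¬F ∨ T)) ∧ ¬¬¬(T ∧ F)
  step 7: ((¬x0 ∧ (T ∧ ¬T)) ∨ ¬(¬F ∨ T)) ∧ ¬¬¬(T ∧ F)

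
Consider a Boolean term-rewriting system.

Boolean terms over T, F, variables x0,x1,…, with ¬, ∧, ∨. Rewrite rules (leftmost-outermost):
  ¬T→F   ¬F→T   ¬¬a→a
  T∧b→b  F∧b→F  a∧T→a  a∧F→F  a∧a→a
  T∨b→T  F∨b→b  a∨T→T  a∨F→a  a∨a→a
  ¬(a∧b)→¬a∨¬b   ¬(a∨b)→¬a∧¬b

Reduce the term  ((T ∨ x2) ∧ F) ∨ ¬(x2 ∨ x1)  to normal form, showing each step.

Answer: normal form = ¬x2 ∧ ¬x1  (in 3 steps)

Derivation:
  start: ((T ∨ x2) ∧ F) ∨ ¬(x2 ∨ x1)
  step 1: F ∨ ¬(x2 ∨ x1)
  step 2: ¬(x2 ∨ x1)
  step 3: ¬x2 ∧ ¬x1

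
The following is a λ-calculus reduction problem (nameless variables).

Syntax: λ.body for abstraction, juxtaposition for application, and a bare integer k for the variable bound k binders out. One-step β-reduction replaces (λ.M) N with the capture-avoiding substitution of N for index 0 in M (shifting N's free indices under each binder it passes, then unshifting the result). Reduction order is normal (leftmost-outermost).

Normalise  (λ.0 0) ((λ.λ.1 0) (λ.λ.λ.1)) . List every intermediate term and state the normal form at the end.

  start: (λ.0 0) ((λ.λ.1 0) (λ.λ.λ.1))
  step 1: (λ.λ.1 0) (λ.λ.λ.1) ((λ.λ.1 0) (λ.λ.λ.1))
  step 2: (λ.(λ.λ.λ.1) 0) ((λ.λ.1 0) (λ.λ.λ.1))
  step 3: (λ.λ.λ.1) ((λ.λ.1 0) (λ.λ.λ.1))
  step 4: λ.λ.1

Answer: normal form = λ.λ.1  (in 4 steps)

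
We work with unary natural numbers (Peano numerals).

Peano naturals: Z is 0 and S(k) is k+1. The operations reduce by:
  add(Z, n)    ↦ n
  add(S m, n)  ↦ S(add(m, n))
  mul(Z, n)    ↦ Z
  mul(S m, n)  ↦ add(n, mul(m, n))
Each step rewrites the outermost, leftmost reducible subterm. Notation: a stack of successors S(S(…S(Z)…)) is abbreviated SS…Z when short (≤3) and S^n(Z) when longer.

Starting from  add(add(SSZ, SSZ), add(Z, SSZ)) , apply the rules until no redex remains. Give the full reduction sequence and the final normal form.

Answer: normal form = S^6(Z)  (in 9 steps)

Reduction:
  start: add(add(SSZ, SSZ), add(Z, SSZ))
  →1  add(S(add(SZ, SSZ)), add(Z, SSZ))
  →2  S(add(add(SZ, SSZ), add(Z, SSZ)))
  →3  S(add(S(add(Z, SSZ)), add(Z, SSZ)))
  →4  S(S(add(add(Z, SSZ), add(Z, SSZ))))
  →5  S(S(add(SSZ, add(Z, SSZ))))
  →6  S(S(S(add(SZ, add(Z, SSZ)))))
  →7  S(S(S(S(add(Z, add(Z, SSZ))))))
  →8  S(S(S(S(add(Z, SSZ)))))
  →9  S^6(Z)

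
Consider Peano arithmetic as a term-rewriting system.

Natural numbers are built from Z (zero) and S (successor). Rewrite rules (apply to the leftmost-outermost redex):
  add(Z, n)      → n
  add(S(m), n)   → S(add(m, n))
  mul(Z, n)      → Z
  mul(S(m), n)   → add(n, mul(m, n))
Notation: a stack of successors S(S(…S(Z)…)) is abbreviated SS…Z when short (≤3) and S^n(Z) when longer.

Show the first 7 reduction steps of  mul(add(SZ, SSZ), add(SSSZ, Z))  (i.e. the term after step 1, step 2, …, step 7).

Answer: after 7 steps: S(S(add(S(add(Z, Z)), mul(add(Z, SSZ), add(SSSZ, Z)))))

Reduction:
  start: mul(add(SZ, SSZ), add(SSSZ, Z))
  step 1: mul(S(add(Z, SSZ)), add(SSSZ, Z))
  step 2: add(add(SSSZ, Z), mul(add(Z, SSZ), add(SSSZ, Z)))
  step 3: add(S(add(SSZ, Z)), mul(add(Z, SSZ), add(SSSZ, Z)))
  step 4: S(add(add(SSZ, Z), mul(add(Z, SSZ), add(SSSZ, Z))))
  step 5: S(add(S(add(SZ, Z)), mul(add(Z, SSZ), add(SSSZ, Z))))
  step 6: S(S(add(add(SZ, Z), mul(add(Z, SSZ), add(SSSZ, Z)))))
  step 7: S(S(add(S(add(Z, Z)), mul(add(Z, SSZ), add(SSSZ, Z)))))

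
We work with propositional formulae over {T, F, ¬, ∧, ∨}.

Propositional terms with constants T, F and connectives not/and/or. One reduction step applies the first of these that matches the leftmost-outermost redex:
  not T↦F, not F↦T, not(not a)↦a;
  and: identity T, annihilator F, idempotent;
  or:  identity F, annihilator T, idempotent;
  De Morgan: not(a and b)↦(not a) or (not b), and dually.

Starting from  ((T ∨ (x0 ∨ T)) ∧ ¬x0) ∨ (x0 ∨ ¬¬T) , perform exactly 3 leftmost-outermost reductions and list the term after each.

Answer: after 3 steps: ¬x0 ∨ (x0 ∨ T)

Derivation:
  start: ((T ∨ (x0 ∨ T)) ∧ ¬x0) ∨ (x0 ∨ ¬¬T)
  [1] (T ∧ ¬x0) ∨ (x0 ∨ ¬¬T)
  [2] ¬x0 ∨ (x0 ∨ ¬¬T)
  [3] ¬x0 ∨ (x0 ∨ T)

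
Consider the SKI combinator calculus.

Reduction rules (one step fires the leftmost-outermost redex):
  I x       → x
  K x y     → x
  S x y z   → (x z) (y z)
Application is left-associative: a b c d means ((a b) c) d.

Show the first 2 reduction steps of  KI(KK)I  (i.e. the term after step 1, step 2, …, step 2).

Answer: after 2 steps: I

Derivation:
  start: KI(KK)I
  →1  II
  →2  I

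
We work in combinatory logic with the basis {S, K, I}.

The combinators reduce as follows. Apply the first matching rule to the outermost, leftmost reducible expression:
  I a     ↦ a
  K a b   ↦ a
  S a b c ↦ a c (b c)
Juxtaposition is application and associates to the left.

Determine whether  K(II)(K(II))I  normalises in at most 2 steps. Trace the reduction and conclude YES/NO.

Answer: NO — after 2 steps the term is II, not yet normal

Working:
  start: K(II)(K(II))I
  [1] III
  [2] II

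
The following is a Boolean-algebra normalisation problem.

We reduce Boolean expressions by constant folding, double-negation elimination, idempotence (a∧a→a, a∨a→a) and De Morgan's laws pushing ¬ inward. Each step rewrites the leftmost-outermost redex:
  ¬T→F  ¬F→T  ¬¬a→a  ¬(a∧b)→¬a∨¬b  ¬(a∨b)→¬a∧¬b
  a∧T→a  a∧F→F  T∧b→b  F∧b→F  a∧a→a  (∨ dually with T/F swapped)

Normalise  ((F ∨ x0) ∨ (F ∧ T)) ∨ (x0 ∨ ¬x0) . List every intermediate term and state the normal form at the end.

  start: ((F ∨ x0) ∨ (F ∧ T)) ∨ (x0 ∨ ¬x0)
  [1] (x0 ∨ (F ∧ T)) ∨ (x0 ∨ ¬x0)
  [2] (x0 ∨ F) ∨ (x0 ∨ ¬x0)
  [3] x0 ∨ (x0 ∨ ¬x0)

Answer: normal form = x0 ∨ (x0 ∨ ¬x0)  (in 3 steps)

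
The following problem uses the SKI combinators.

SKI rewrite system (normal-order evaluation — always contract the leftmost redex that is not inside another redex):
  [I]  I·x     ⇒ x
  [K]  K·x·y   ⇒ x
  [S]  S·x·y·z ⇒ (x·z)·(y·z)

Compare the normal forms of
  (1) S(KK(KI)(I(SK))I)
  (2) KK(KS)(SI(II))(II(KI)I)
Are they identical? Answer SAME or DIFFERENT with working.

Term A:
  start: S(KK(KI)(I(SK))I)
  →1  S(K(I(SK))I)
  →2  S(I(SK))
  →3  S(SK)

Term B:
  start: KK(KS)(SI(II))(II(KI)I)
  →1  K(SI(II))(II(KI)I)
  →2  SI(II)
  →3  SII

Answer: DIFFERENT — A ⇓ S(SK), B ⇓ SII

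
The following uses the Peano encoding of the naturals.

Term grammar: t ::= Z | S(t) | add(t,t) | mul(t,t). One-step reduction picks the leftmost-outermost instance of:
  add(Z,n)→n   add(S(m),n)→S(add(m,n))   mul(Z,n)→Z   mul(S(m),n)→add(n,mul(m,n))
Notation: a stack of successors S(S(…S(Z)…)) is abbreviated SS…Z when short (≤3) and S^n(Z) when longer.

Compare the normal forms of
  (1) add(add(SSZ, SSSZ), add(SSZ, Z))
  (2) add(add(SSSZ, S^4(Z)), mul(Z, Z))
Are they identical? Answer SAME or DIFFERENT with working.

Term A:
  start: add(add(SSZ, SSSZ), add(SSZ, Z))
  [1] add(S(add(SZ, SSSZ)), add(SSZ, Z))
  [2] S(add(add(SZ, SSSZ), add(SSZ, Z)))
  [3] S(add(S(add(Z, SSSZ)), add(SSZ, Z)))
  [4] S(S(add(add(Z, SSSZ), add(SSZ, Z))))
  [5] S(S(add(SSSZ, add(SSZ, Z))))
  [6] S(S(S(add(SSZ, add(SSZ, Z)))))
  [7] S(S(S(S(add(SZ, add(SSZ, Z))))))
  [8] S(S(S(S(S(add(Z, add(SSZ, Z)))))))
  [9] S(S(S(S(S(add(SSZ, Z))))))
  [10] S(S(S(S(S(S(add(SZ, Z)))))))
  [11] S(S(S(S(S(S(S(add(Z, Z))))))))
  [12] S^7(Z)

Term B:
  start: add(add(SSSZ, S^4(Z)), mul(Z, Z))
  [1] add(S(add(SSZ, S^4(Z))), mul(Z, Z))
  [2] S(add(add(SSZ, S^4(Z)), mul(Z, Z)))
  [3] S(add(S(add(SZ, S^4(Z))), mul(Z, Z)))
  [4] S(S(add(add(SZ, S^4(Z)), mul(Z, Z))))
  [5] S(S(add(S(add(Z, S^4(Z))), mul(Z, Z))))
  [6] S(S(S(add(add(Z, S^4(Z)), mul(Z, Z)))))
  [7] S(S(S(add(S^4(Z), mul(Z, Z)))))
  [8] S(S(S(S(add(SSSZ, mul(Z, Z))))))
  [9] S(S(S(S(S(add(SSZ, mul(Z, Z)))))))
  [10] S(S(S(S(S(S(add(SZ, mul(Z, Z))))))))
  [11] S(S(S(S(S(S(S(add(Z, mul(Z, Z)))))))))
  [12] S(S(S(S(S(S(S(mul(Z, Z))))))))
  [13] S^7(Z)

Answer: SAME — A ⇓ S^7(Z), B ⇓ S^7(Z)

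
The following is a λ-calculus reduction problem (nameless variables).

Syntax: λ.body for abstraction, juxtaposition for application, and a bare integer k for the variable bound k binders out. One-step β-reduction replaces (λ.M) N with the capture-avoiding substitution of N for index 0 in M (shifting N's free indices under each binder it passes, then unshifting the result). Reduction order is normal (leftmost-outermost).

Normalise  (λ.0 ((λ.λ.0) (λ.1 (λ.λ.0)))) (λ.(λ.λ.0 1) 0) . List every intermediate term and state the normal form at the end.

Answer: normal form = λ.0 (λ.0)  (in 4 steps)

Working:
  start: (λ.0 ((λ.λ.0) (λ.1 (λ.λ.0)))) (λ.(λ.λ.0 1) 0)
  [1] (λ.(λ.λ.0 1) 0) ((λ.λ.0) (λ.(λ.(λ.λ.0 1) 0) (λ.λ.0)))
  [2] (λ.λ.0 1) ((λ.λ.0) (λ.(λ.(λ.λ.0 1) 0) (λ.λ.0)))
  [3] λ.0 ((λ.λ.0) (λ.(λ.(λ.λ.0 1) 0) (λ.λ.0)))
  [4] λ.0 (λ.0)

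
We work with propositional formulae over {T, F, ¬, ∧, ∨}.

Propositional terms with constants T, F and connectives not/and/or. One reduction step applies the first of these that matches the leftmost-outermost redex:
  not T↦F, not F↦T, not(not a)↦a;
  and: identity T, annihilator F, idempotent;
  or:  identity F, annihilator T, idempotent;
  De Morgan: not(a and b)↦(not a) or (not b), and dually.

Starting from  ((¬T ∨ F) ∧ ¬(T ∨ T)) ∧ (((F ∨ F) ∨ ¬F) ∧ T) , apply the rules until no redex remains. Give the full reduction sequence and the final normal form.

Answer: normal form = F  (in 4 steps)

Working:
  start: ((¬T ∨ F) ∧ ¬(T ∨ T)) ∧ (((F ∨ F) ∨ ¬F) ∧ T)
  →1  (¬T ∧ ¬(T ∨ T)) ∧ (((F ∨ F) ∨ ¬F) ∧ T)
  →2  (F ∧ ¬(T ∨ T)) ∧ (((F ∨ F) ∨ ¬F) ∧ T)
  →3  F ∧ (((F ∨ F) ∨ ¬F) ∧ T)
  →4  F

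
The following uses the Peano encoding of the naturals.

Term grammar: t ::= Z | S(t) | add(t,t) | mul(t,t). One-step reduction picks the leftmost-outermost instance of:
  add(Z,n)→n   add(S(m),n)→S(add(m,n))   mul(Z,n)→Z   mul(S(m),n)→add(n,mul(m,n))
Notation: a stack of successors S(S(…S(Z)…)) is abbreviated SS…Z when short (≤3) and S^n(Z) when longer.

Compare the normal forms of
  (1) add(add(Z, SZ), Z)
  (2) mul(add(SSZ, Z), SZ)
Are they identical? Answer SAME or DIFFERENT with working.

Term A:
  start: add(add(Z, SZ), Z)
  step 1: add(SZ, Z)
  step 2: S(add(Z, Z))
  step 3: SZ

Term B:
  start: mul(add(SSZ, Z), SZ)
  step 1: mul(S(add(SZ, Z)), SZ)
  step 2: add(SZ, mul(add(SZ, Z), SZ))
  step 3: S(add(Z, mul(add(SZ, Z), SZ)))
  step 4: S(mul(add(SZ, Z), SZ))
  step 5: S(mul(S(add(Z, Z)), SZ))
  step 6: S(add(SZ, mul(add(Z, Z), SZ)))
  step 7: S(S(add(Z, mul(add(Z, Z), SZ))))
  step 8: S(S(mul(add(Z, Z), SZ)))
  step 9: S(S(mul(Z, SZ)))
  step 10: SSZ

Answer: DIFFERENT — A ⇓ SZ, B ⇓ SSZ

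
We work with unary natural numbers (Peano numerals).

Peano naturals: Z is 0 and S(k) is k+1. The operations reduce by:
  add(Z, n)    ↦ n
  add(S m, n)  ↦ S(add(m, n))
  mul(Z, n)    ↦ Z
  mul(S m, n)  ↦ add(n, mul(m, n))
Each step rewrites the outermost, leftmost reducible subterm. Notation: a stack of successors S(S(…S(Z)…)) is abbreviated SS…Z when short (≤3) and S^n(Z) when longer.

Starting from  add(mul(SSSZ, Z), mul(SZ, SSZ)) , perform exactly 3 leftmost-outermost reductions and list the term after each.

Answer: after 3 steps: add(add(Z, mul(SZ, Z)), mul(SZ, SSZ))

Working:
  start: add(mul(SSSZ, Z), mul(SZ, SSZ))
  →1  add(add(Z, mul(SSZ, Z)), mul(SZ, SSZ))
  →2  add(mul(SSZ, Z), mul(SZ, SSZ))
  →3  add(add(Z, mul(SZ, Z)), mul(SZ, SSZ))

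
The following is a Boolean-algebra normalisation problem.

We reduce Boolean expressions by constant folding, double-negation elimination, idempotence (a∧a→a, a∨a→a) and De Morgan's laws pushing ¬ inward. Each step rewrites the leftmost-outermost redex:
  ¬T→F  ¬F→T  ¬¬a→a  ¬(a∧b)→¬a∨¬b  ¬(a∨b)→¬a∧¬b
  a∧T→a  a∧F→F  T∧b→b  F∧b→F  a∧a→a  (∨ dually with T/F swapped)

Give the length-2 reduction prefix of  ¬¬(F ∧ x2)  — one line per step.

  start: ¬¬(F ∧ x2)
  step 1: F ∧ x2
  step 2: F

Answer: after 2 steps: F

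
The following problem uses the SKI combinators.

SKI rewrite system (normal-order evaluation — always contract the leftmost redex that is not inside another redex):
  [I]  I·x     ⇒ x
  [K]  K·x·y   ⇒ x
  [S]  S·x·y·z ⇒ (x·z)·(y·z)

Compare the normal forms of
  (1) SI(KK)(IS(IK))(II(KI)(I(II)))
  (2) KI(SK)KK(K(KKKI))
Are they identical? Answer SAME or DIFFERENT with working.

Answer: DIFFERENT — A ⇓ I, B ⇓ K

Working:
Term A:
  start: SI(KK)(IS(IK))(II(KI)(I(II)))
  [1] I(IS(IK))(KK(IS(IK)))(II(KI)(I(II)))
  [2] IS(IK)(KK(IS(IK)))(II(KI)(I(II)))
  [3] S(IK)(KK(IS(IK)))(II(KI)(I(II)))
  [4] IK(II(KI)(I(II)))(KK(IS(IK))(II(KI)(I(II))))
  [5] K(II(KI)(I(II)))(KK(IS(IK))(II(KI)(I(II))))
  [6] II(KI)(I(II))
  [7] I(KI)(I(II))
  [8] KI(I(II))
  [9] I

Term B:
  start: KI(SK)KK(K(KKKI))
  [1] IKK(K(KKKI))
  [2] KK(K(KKKI))
  [3] K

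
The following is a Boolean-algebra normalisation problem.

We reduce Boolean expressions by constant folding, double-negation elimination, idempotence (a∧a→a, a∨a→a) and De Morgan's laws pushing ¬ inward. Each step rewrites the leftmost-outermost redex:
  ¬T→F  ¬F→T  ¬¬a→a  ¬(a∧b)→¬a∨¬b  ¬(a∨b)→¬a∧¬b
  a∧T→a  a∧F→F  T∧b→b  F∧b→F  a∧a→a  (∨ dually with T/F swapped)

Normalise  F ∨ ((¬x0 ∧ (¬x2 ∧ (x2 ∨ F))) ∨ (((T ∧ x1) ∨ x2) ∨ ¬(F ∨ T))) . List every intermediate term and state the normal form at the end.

Answer: normal form = (¬x0 ∧ (¬x2 ∧ x2)) ∨ (x1 ∨ x2)  (in 8 steps)

Reduction:
  start: F ∨ ((¬x0 ∧ (¬x2 ∧ (x2 ∨ F))) ∨ (((T ∧ x1) ∨ x2) ∨ ¬(F ∨ T)))
  step 1: (¬x0 ∧ (¬x2 ∧ (x2 ∨ F))) ∨ (((T ∧ x1) ∨ x2) ∨ ¬(F ∨ T))
  step 2: (¬x0 ∧ (¬x2 ∧ x2)) ∨ (((T ∧ x1) ∨ x2) ∨ ¬(F ∨ T))
  step 3: (¬x0 ∧ (¬x2 ∧ x2)) ∨ ((x1 ∨ x2) ∨ ¬(F ∨ T))
  step 4: (¬x0 ∧ (¬x2 ∧ x2)) ∨ ((x1 ∨ x2) ∨ (¬F ∧ ¬T))
  step 5: (¬x0 ∧ (¬x2 ∧ x2)) ∨ ((x1 ∨ x2) ∨ (T ∧ ¬T))
  step 6: (¬x0 ∧ (¬x2 ∧ x2)) ∨ ((x1 ∨ x2) ∨ ¬T)
  step 7: (¬x0 ∧ (¬x2 ∧ x2)) ∨ ((x1 ∨ x2) ∨ F)
  step 8: (¬x0 ∧ (¬x2 ∧ x2)) ∨ (x1 ∨ x2)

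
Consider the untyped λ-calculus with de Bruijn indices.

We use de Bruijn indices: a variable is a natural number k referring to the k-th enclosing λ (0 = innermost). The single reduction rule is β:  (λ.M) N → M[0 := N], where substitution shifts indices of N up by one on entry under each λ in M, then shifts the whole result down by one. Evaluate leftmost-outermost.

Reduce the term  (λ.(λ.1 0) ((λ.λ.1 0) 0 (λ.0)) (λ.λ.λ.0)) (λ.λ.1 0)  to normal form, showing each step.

  start: (λ.(λ.1 0) ((λ.λ.1 0) 0 (λ.0)) (λ.λ.λ.0)) (λ.λ.1 0)
  step 1: (λ.(λ.λ.1 0) 0) ((λ.λ.1 0) (λ.λ.1 0) (λ.0)) (λ.λ.λ.0)
  step 2: (λ.λ.1 0) ((λ.λ.1 0) (λ.λ.1 0) (λ.0)) (λ.λ.λ.0)
  step 3: (λ.(λ.λ.1 0) (λ.λ.1 0) (λ.0) 0) (λ.λ.λ.0)
  step 4: (λ.λ.1 0) (λ.λ.1 0) (λ.0) (λ.λ.λ.0)
  step 5: (λ.(λ.λ.1 0) 0) (λ.0) (λ.λ.λ.0)
  step 6: (λ.λ.1 0) (λ.0) (λ.λ.λ.0)
  step 7: (λ.(λ.0) 0) (λ.λ.λ.0)
  step 8: (λ.0) (λ.λ.λ.0)
  step 9: λ.λ.λ.0

Answer: normal form = λ.λ.λ.0  (in 9 steps)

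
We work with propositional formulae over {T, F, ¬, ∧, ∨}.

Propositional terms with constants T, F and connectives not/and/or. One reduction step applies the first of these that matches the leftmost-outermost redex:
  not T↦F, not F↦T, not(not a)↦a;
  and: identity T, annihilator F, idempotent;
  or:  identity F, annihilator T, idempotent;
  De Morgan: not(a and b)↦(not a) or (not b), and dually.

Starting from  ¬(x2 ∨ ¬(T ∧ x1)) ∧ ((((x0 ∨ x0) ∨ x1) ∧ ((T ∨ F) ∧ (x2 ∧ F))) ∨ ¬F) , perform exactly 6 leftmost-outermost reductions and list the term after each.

Answer: after 6 steps: (¬x2 ∧ x1) ∧ (((x0 ∨ x1) ∧ (x2 ∧ F)) ∨ ¬F)

Derivation:
  start: ¬(x2 ∨ ¬(T ∧ x1)) ∧ ((((x0 ∨ x0) ∨ x1) ∧ ((T ∨ F) ∧ (x2 ∧ F))) ∨ ¬F)
  [1] (¬x2 ∧ ¬¬(T ∧ x1)) ∧ ((((x0 ∨ x0) ∨ x1) ∧ ((T ∨ F) ∧ (x2 ∧ F))) ∨ ¬F)
  [2] (¬x2 ∧ (T ∧ x1)) ∧ ((((x0 ∨ x0) ∨ x1) ∧ ((T ∨ F) ∧ (x2 ∧ F))) ∨ ¬F)
  [3] (¬x2 ∧ x1) ∧ ((((x0 ∨ x0) ∨ x1) ∧ ((T ∨ F) ∧ (x2 ∧ F))) ∨ ¬F)
  [4] (¬x2 ∧ x1) ∧ (((x0 ∨ x1) ∧ ((T ∨ F) ∧ (x2 ∧ F))) ∨ ¬F)
  [5] (¬x2 ∧ x1) ∧ (((x0 ∨ x1) ∧ (T ∧ (x2 ∧ F))) ∨ ¬F)
  [6] (¬x2 ∧ x1) ∧ (((x0 ∨ x1) ∧ (x2 ∧ F)) ∨ ¬F)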